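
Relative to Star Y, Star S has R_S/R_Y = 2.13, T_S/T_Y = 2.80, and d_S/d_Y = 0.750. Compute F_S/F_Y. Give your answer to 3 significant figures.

496

L_S/L_Y = (R_S/R_Y)²(T_S/T_Y)⁴ = (2.13)² × (2.80)⁴ = 278.9.
F_S/F_Y = (L_S/L_Y)/(d_S/d_Y)² = 278.9 / (0.750)² = 495.8.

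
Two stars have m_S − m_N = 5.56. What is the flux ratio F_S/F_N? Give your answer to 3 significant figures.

0.00597

F_S/F_N = 10^(−(m_S − m_N)/2.5) = 10^(-5.56/2.5) = 10^-2.224 = 0.005970.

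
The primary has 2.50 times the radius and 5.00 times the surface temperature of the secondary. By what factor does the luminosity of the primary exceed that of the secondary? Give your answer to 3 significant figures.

3.91×10^3

From the Stefan–Boltzmann law, L ∝ R²T⁴, so
L_p/L_s = (R_p/R_s)² (T_p/T_s)⁴ = (2.50)² × (5.00)⁴ = 6.250 × 625.0 = 3906.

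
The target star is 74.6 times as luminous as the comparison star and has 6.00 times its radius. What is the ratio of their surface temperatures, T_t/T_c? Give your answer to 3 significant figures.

L ∝ R²T⁴ gives T ∝ (L/R²)^(1/4), so
T_t/T_c = (74.6 / 6.00²)^(1/4) = (2.072)^(1/4) = 1.200.

1.20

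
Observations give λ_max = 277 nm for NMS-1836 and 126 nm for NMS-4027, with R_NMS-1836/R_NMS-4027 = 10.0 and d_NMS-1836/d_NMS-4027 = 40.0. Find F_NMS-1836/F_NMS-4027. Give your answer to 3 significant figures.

Wien's law: T_NMS-1836/T_NMS-4027 = λ_NMS-4027/λ_NMS-1836 = 126/277 = 0.4549.
L_NMS-1836/L_NMS-4027 = (R_NMS-1836/R_NMS-4027)²(T_NMS-1836/T_NMS-4027)⁴ = (10.0)²(0.4549)⁴ = 4.281.
F_NMS-1836/F_NMS-4027 = (L_NMS-1836/L_NMS-4027)/(d_NMS-1836/d_NMS-4027)² = 4.281/(40.0)² = 0.002676.

0.00268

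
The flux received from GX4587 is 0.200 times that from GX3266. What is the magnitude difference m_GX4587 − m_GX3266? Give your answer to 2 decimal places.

1.75

m_GX4587 − m_GX3266 = −2.5 log₁₀(F_GX4587/F_GX3266) = −2.5 log₁₀(0.200) = −2.5 × (-0.699) = 1.747.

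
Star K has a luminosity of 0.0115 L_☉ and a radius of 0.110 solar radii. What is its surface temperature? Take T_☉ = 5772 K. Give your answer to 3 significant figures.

T/T_☉ = (L/L_☉)^(1/4) / (R/R_☉)^(1/2)
T = 5772 × (0.0115)^(1/4) / √(0.110) = 5772 × 0.3275 / 0.3317 = 5699 K.

5.70×10^3 K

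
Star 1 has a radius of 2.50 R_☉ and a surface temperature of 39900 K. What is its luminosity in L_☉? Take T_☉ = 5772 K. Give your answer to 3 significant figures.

L/L_☉ = (R/R_☉)² (T/T_☉)⁴ = (2.50)² × (39900/5772)⁴
       = 6.250 × (6.913)⁴ = 6.250 × 2283 = 1.427×10^4.

1.43×10^4 L_☉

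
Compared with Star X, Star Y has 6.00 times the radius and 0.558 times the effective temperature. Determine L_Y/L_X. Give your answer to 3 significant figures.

From the Stefan–Boltzmann law, L ∝ R²T⁴, so
L_Y/L_X = (R_Y/R_X)² (T_Y/T_X)⁴ = (6.00)² × (0.558)⁴ = 36.00 × 0.09695 = 3.490.

3.49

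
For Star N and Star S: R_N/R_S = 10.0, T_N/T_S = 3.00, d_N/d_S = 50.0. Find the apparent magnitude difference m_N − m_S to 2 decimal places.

-1.28

L_N/L_S = (10.0)²(3.00)⁴ = 8100.
F_N/F_S = (L_N/L_S)/(d_N/d_S)² = 8100/2500 = 3.240.
m_N − m_S = −2.5 log₁₀(3.240) = -1.28.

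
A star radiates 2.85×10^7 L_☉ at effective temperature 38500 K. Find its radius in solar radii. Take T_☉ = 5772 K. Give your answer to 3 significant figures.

R/R_☉ = √(L/L_☉) / (T/T_☉)² = √(2.85×10^7) / (6.670)²
       = 5339 / 44.49 = 120.0.

120 solar radii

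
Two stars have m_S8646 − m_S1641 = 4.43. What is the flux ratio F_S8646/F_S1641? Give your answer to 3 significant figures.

F_S8646/F_S1641 = 10^(−(m_S8646 − m_S1641)/2.5) = 10^(-4.43/2.5) = 10^-1.772 = 0.01690.

0.0169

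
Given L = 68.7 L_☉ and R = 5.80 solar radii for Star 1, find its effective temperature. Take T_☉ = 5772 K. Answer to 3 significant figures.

6.90×10^3 K

T/T_☉ = (L/L_☉)^(1/4) / (R/R_☉)^(1/2)
T = 5772 × (68.7)^(1/4) / √(5.80) = 5772 × 2.879 / 2.408 = 6900 K.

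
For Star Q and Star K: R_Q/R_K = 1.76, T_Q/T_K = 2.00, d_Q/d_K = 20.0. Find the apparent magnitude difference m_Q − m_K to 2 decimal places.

L_Q/L_K = (1.76)²(2.00)⁴ = 49.56.
F_Q/F_K = (L_Q/L_K)/(d_Q/d_K)² = 49.56/400.0 = 0.1239.
m_Q − m_K = −2.5 log₁₀(0.1239) = 2.27.

2.27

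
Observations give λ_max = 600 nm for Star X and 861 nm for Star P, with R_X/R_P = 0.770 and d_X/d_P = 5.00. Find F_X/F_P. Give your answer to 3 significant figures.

0.101

Wien's law: T_X/T_P = λ_P/λ_X = 861/600 = 1.435.
L_X/L_P = (R_X/R_P)²(T_X/T_P)⁴ = (0.770)²(1.435)⁴ = 2.514.
F_X/F_P = (L_X/L_P)/(d_X/d_P)² = 2.514/(5.00)² = 0.1006.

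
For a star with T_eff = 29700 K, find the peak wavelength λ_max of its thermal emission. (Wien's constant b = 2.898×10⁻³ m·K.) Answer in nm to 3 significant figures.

λ_max = b/T = 2.898×10⁻³ / 29700 = 9.76×10^-8 m = 97.58 nm.

97.6 nm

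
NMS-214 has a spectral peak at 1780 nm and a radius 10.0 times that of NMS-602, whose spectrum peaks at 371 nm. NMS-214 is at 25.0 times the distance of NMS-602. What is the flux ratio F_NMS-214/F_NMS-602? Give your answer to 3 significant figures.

Wien's law: T_NMS-214/T_NMS-602 = λ_NMS-602/λ_NMS-214 = 371/1780 = 0.2084.
L_NMS-214/L_NMS-602 = (R_NMS-214/R_NMS-602)²(T_NMS-214/T_NMS-602)⁴ = (10.0)²(0.2084)⁴ = 0.1887.
F_NMS-214/F_NMS-602 = (L_NMS-214/L_NMS-602)/(d_NMS-214/d_NMS-602)² = 0.1887/(25.0)² = 3.020×10^-4.

3.02×10^-4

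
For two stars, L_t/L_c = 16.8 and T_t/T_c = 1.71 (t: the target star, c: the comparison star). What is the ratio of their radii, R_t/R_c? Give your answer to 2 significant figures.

L ∝ R²T⁴ gives R ∝ √L / T², so
R_t/R_c = √(16.8) / (1.71)² = 4.099 / 2.924 = 1.402.

1.4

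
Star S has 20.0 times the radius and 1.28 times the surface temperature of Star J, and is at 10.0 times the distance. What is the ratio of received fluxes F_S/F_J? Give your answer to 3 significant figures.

10.7

L_S/L_J = (R_S/R_J)²(T_S/T_J)⁴ = (20.0)² × (1.28)⁴ = 1074.
F_S/F_J = (L_S/L_J)/(d_S/d_J)² = 1074 / (10.0)² = 10.74.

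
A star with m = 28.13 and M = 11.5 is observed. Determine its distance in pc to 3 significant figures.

m − M = 5 log₁₀(d/10 pc)
28.13 − (11.5) = 16.63 = 5 log₁₀(d/10)
d = 10 × 10^(16.63/5) = 10 × 10^3.326 = 2.118×10^4 pc.

2.12×10^4 pc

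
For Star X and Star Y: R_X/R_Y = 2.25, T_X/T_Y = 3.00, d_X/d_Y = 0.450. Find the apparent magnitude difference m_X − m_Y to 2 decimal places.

-8.27

L_X/L_Y = (2.25)²(3.00)⁴ = 410.1.
F_X/F_Y = (L_X/L_Y)/(d_X/d_Y)² = 410.1/0.2025 = 2025.
m_X − m_Y = −2.5 log₁₀(2025) = -8.27.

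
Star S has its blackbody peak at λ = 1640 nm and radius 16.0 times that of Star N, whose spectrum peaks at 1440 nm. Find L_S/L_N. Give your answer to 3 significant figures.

Wien's law gives T ∝ 1/λ_max, so T_S/T_N = λ_N/λ_S = 1440/1640 = 0.8780.
Then L ∝ R²T⁴ gives L_S/L_N = (16.0)² × (0.8780)⁴ = 256.0 × 0.5944 = 152.2.

152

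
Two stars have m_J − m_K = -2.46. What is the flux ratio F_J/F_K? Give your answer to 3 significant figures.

9.64

F_J/F_K = 10^(−(m_J − m_K)/2.5) = 10^(2.46/2.5) = 10^0.984 = 9.638.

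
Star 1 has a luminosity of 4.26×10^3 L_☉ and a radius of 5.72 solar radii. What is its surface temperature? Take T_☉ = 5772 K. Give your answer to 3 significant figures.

T/T_☉ = (L/L_☉)^(1/4) / (R/R_☉)^(1/2)
T = 5772 × (4.26×10^3)^(1/4) / √(5.72) = 5772 × 8.079 / 2.392 = 1.950×10^4 K.

1.95×10^4 K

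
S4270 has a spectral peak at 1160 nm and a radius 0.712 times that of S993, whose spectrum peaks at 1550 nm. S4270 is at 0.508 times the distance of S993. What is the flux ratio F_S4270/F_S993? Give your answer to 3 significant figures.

6.26

Wien's law: T_S4270/T_S993 = λ_S993/λ_S4270 = 1550/1160 = 1.336.
L_S4270/L_S993 = (R_S4270/R_S993)²(T_S4270/T_S993)⁴ = (0.712)²(1.336)⁴ = 1.616.
F_S4270/F_S993 = (L_S4270/L_S993)/(d_S4270/d_S993)² = 1.616/(0.508)² = 6.262.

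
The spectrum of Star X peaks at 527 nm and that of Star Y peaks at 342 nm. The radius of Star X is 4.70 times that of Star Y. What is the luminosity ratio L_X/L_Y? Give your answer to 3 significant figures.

Wien's law gives T ∝ 1/λ_max, so T_X/T_Y = λ_Y/λ_X = 342/527 = 0.6490.
Then L ∝ R²T⁴ gives L_X/L_Y = (4.70)² × (0.6490)⁴ = 22.09 × 0.1774 = 3.918.

3.92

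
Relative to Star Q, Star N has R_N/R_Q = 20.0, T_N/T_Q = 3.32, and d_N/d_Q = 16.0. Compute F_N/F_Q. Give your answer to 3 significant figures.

L_N/L_Q = (R_N/R_Q)²(T_N/T_Q)⁴ = (20.0)² × (3.32)⁴ = 4.860×10^4.
F_N/F_Q = (L_N/L_Q)/(d_N/d_Q)² = 4.860×10^4 / (16.0)² = 189.8.

190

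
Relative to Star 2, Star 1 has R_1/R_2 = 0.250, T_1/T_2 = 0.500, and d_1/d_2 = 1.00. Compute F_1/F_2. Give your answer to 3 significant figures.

0.00391

L_1/L_2 = (R_1/R_2)²(T_1/T_2)⁴ = (0.250)² × (0.500)⁴ = 0.003906.
F_1/F_2 = (L_1/L_2)/(d_1/d_2)² = 0.003906 / (1.00)² = 0.003906.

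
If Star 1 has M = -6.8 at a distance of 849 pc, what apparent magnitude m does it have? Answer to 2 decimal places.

2.84

m = M + 5 log₁₀(d/10 pc) = -6.8 + 5 log₁₀(849/10)
  = -6.8 + 5 × 1.929 = -6.8 + 9.64 = 2.84.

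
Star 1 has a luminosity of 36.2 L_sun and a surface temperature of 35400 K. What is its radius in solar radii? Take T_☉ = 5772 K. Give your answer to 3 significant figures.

R/R_☉ = √(L/L_☉) / (T/T_☉)² = √(36.2) / (6.133)²
       = 6.017 / 37.61 = 0.1600.

0.160 solar radii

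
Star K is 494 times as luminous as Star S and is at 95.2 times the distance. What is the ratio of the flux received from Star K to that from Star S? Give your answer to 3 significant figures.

0.0545

F = L/(4πd²), so F_K/F_S = (L_K/L_S) / (d_K/d_S)²
= 494 / (95.2)² = 494 / 9063 = 0.05451.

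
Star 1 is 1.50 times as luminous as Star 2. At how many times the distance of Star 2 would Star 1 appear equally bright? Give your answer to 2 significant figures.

Equal flux requires L_1/d_1² = L_2/d_2², so d_1/d_2 = √(L_1/L_2)
= √(1.50) = 1.225.

1.2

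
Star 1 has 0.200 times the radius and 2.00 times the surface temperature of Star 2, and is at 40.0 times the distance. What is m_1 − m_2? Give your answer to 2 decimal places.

8.49

L_1/L_2 = (0.200)²(2.00)⁴ = 0.6400.
F_1/F_2 = (L_1/L_2)/(d_1/d_2)² = 0.6400/1600 = 4.000×10^-4.
m_1 − m_2 = −2.5 log₁₀(4.000×10^-4) = 8.49.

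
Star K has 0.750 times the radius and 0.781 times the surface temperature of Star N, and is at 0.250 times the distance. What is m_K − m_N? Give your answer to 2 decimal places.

L_K/L_N = (0.750)²(0.781)⁴ = 0.2093.
F_K/F_N = (L_K/L_N)/(d_K/d_N)² = 0.2093/0.06250 = 3.348.
m_K − m_N = −2.5 log₁₀(3.348) = -1.31.

-1.31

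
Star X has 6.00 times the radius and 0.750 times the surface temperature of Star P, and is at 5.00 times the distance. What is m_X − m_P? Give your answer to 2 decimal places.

0.85

L_X/L_P = (6.00)²(0.750)⁴ = 11.39.
F_X/F_P = (L_X/L_P)/(d_X/d_P)² = 11.39/25.00 = 0.4556.
m_X − m_P = −2.5 log₁₀(0.4556) = 0.85.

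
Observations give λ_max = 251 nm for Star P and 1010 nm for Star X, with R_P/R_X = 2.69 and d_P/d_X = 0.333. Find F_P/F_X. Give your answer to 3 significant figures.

Wien's law: T_P/T_X = λ_X/λ_P = 1010/251 = 4.024.
L_P/L_X = (R_P/R_X)²(T_P/T_X)⁴ = (2.69)²(4.024)⁴ = 1897.
F_P/F_X = (L_P/L_X)/(d_P/d_X)² = 1897/(0.333)² = 1.711×10^4.

1.71×10^4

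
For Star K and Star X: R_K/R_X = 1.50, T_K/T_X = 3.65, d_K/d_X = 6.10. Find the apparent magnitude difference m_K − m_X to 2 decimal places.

L_K/L_X = (1.50)²(3.65)⁴ = 399.4.
F_K/F_X = (L_K/L_X)/(d_K/d_X)² = 399.4/37.21 = 10.73.
m_K − m_X = −2.5 log₁₀(10.73) = -2.58.

-2.58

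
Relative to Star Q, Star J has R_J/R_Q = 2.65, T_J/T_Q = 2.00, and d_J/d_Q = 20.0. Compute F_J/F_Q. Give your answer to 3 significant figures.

0.281

L_J/L_Q = (R_J/R_Q)²(T_J/T_Q)⁴ = (2.65)² × (2.00)⁴ = 112.4.
F_J/F_Q = (L_J/L_Q)/(d_J/d_Q)² = 112.4 / (20.0)² = 0.2809.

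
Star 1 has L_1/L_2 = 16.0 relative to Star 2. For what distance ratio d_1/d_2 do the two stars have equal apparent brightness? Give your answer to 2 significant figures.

Equal flux requires L_1/d_1² = L_2/d_2², so d_1/d_2 = √(L_1/L_2)
= √(16.0) = 4.000.

4.0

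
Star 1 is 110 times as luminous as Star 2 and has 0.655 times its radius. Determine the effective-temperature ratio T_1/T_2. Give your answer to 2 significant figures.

L ∝ R²T⁴ gives T ∝ (L/R²)^(1/4), so
T_1/T_2 = (110 / 0.655²)^(1/4) = (256.4)^(1/4) = 4.002.

4.0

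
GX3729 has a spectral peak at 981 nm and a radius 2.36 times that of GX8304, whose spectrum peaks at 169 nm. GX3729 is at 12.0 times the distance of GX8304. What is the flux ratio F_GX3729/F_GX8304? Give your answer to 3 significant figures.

Wien's law: T_GX3729/T_GX8304 = λ_GX8304/λ_GX3729 = 169/981 = 0.1723.
L_GX3729/L_GX8304 = (R_GX3729/R_GX8304)²(T_GX3729/T_GX8304)⁴ = (2.36)²(0.1723)⁴ = 0.004906.
F_GX3729/F_GX8304 = (L_GX3729/L_GX8304)/(d_GX3729/d_GX8304)² = 0.004906/(12.0)² = 3.407×10^-5.

3.41×10^-5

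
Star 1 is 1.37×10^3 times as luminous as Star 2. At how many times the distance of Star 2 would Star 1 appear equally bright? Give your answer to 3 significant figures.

Equal flux requires L_1/d_1² = L_2/d_2², so d_1/d_2 = √(L_1/L_2)
= √(1.37×10^3) = 37.01.

37.0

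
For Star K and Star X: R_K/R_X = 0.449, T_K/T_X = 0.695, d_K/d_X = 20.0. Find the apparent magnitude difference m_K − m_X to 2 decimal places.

L_K/L_X = (0.449)²(0.695)⁴ = 0.04704.
F_K/F_X = (L_K/L_X)/(d_K/d_X)² = 0.04704/400.0 = 1.176×10^-4.
m_K − m_X = −2.5 log₁₀(1.176×10^-4) = 9.82.

9.82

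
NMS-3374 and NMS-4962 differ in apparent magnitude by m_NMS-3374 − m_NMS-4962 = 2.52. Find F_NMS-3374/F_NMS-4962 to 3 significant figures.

0.0982

F_NMS-3374/F_NMS-4962 = 10^(−(m_NMS-3374 − m_NMS-4962)/2.5) = 10^(-2.52/2.5) = 10^-1.008 = 0.09817.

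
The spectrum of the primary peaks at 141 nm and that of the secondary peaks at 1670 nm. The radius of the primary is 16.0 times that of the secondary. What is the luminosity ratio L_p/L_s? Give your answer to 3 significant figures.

Wien's law gives T ∝ 1/λ_max, so T_p/T_s = λ_s/λ_p = 1670/141 = 11.84.
Then L ∝ R²T⁴ gives L_p/L_s = (16.0)² × (11.84)⁴ = 256.0 × 1.968×10^4 = 5.038×10^6.

5.04×10^6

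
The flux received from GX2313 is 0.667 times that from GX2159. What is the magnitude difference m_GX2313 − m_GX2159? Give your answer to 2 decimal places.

m_GX2313 − m_GX2159 = −2.5 log₁₀(F_GX2313/F_GX2159) = −2.5 log₁₀(0.667) = −2.5 × (-0.176) = 0.440.

0.44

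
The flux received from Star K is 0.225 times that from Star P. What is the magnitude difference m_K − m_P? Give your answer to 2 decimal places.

m_K − m_P = −2.5 log₁₀(F_K/F_P) = −2.5 log₁₀(0.225) = −2.5 × (-0.648) = 1.620.

1.62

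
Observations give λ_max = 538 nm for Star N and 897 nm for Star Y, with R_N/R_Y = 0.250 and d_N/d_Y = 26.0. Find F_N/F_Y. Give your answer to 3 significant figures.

Wien's law: T_N/T_Y = λ_Y/λ_N = 897/538 = 1.667.
L_N/L_Y = (R_N/R_Y)²(T_N/T_Y)⁴ = (0.250)²(1.667)⁴ = 0.4830.
F_N/F_Y = (L_N/L_Y)/(d_N/d_Y)² = 0.4830/(26.0)² = 7.145×10^-4.

7.14×10^-4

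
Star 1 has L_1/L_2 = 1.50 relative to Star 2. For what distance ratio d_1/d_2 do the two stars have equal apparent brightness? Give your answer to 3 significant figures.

1.22

Equal flux requires L_1/d_1² = L_2/d_2², so d_1/d_2 = √(L_1/L_2)
= √(1.50) = 1.225.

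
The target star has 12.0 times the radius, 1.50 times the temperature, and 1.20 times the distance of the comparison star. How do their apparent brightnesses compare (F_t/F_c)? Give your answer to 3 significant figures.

506

L_t/L_c = (R_t/R_c)²(T_t/T_c)⁴ = (12.0)² × (1.50)⁴ = 729.0.
F_t/F_c = (L_t/L_c)/(d_t/d_c)² = 729.0 / (1.20)² = 506.2.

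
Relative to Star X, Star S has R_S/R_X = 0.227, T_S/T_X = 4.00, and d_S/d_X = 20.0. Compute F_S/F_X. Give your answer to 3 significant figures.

0.0330

L_S/L_X = (R_S/R_X)²(T_S/T_X)⁴ = (0.227)² × (4.00)⁴ = 13.19.
F_S/F_X = (L_S/L_X)/(d_S/d_X)² = 13.19 / (20.0)² = 0.03298.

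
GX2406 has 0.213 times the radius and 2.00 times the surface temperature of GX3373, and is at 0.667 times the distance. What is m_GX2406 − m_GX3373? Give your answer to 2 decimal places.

L_GX2406/L_GX3373 = (0.213)²(2.00)⁴ = 0.7259.
F_GX2406/F_GX3373 = (L_GX2406/L_GX3373)/(d_GX2406/d_GX3373)² = 0.7259/0.4449 = 1.632.
m_GX2406 − m_GX3373 = −2.5 log₁₀(1.632) = -0.53.

-0.53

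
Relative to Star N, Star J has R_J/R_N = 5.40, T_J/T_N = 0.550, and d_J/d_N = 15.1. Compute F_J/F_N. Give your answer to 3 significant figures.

L_J/L_N = (R_J/R_N)²(T_J/T_N)⁴ = (5.40)² × (0.550)⁴ = 2.668.
F_J/F_N = (L_J/L_N)/(d_J/d_N)² = 2.668 / (15.1)² = 0.01170.

0.0117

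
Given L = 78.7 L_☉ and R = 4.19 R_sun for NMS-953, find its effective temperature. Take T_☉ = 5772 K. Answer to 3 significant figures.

8.40×10^3 K

T/T_☉ = (L/L_☉)^(1/4) / (R/R_☉)^(1/2)
T = 5772 × (78.7)^(1/4) / √(4.19) = 5772 × 2.978 / 2.047 = 8399 K.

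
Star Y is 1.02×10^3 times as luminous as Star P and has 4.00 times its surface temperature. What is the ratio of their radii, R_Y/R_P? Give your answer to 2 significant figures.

2.0

L ∝ R²T⁴ gives R ∝ √L / T², so
R_Y/R_P = √(1.02×10^3) / (4.00)² = 31.94 / 16.00 = 1.996.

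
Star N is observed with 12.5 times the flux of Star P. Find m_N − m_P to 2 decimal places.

-2.74

m_N − m_P = −2.5 log₁₀(F_N/F_P) = −2.5 log₁₀(12.5) = −2.5 × (1.097) = -2.742.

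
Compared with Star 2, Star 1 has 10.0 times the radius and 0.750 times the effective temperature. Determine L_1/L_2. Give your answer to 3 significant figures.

31.6

From the Stefan–Boltzmann law, L ∝ R²T⁴, so
L_1/L_2 = (R_1/R_2)² (T_1/T_2)⁴ = (10.0)² × (0.750)⁴ = 100.0 × 0.3164 = 31.64.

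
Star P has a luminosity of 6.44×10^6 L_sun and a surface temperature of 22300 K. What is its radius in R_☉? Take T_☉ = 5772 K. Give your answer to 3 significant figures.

R/R_☉ = √(L/L_☉) / (T/T_☉)² = √(6.44×10^6) / (3.863)²
       = 2538 / 14.93 = 170.0.

170 R_☉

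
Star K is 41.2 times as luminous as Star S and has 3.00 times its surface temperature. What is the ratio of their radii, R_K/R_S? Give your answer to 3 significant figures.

L ∝ R²T⁴ gives R ∝ √L / T², so
R_K/R_S = √(41.2) / (3.00)² = 6.419 / 9.000 = 0.7132.

0.713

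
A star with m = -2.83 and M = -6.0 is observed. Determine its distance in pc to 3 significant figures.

m − M = 5 log₁₀(d/10 pc)
-2.83 − (-6.0) = 3.17 = 5 log₁₀(d/10)
d = 10 × 10^(3.17/5) = 10 × 10^0.634 = 43.05 pc.

43.1 pc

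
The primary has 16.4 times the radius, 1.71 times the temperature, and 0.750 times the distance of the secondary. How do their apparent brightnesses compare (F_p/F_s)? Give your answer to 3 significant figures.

L_p/L_s = (R_p/R_s)²(T_p/T_s)⁴ = (16.4)² × (1.71)⁴ = 2300.
F_p/F_s = (L_p/L_s)/(d_p/d_s)² = 2300 / (0.750)² = 4088.

4.09×10^3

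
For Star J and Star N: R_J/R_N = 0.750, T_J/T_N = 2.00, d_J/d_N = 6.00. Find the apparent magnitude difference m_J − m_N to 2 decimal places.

L_J/L_N = (0.750)²(2.00)⁴ = 9.000.
F_J/F_N = (L_J/L_N)/(d_J/d_N)² = 9.000/36.00 = 0.2500.
m_J − m_N = −2.5 log₁₀(0.2500) = 1.51.

1.51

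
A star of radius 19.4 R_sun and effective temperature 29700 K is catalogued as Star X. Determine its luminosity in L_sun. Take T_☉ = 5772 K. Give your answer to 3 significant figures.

L/L_☉ = (R/R_☉)² (T/T_☉)⁴ = (19.4)² × (29700/5772)⁴
       = 376.4 × (5.146)⁴ = 376.4 × 701.0 = 2.638×10^5.

2.64×10^5 L_sun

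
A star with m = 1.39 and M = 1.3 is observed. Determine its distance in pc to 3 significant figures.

m − M = 5 log₁₀(d/10 pc)
1.39 − (1.3) = 0.09 = 5 log₁₀(d/10)
d = 10 × 10^(0.09/5) = 10 × 10^0.018 = 10.42 pc.

10.4 pc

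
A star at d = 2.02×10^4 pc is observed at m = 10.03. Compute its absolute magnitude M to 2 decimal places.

-6.50

M = m − 5 log₁₀(d/10 pc) = 10.03 − 5 log₁₀(2.02×10^4/10)
  = 10.03 − 5 × 3.305 = 10.03 − 16.53 = -6.50.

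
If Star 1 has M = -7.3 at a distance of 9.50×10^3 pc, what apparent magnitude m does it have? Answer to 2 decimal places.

m = M + 5 log₁₀(d/10 pc) = -7.3 + 5 log₁₀(9.50×10^3/10)
  = -7.3 + 5 × 2.978 = -7.3 + 14.89 = 7.59.

7.59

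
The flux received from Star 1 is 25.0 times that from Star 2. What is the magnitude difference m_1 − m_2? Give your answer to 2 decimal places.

m_1 − m_2 = −2.5 log₁₀(F_1/F_2) = −2.5 log₁₀(25.0) = −2.5 × (1.398) = -3.495.

-3.49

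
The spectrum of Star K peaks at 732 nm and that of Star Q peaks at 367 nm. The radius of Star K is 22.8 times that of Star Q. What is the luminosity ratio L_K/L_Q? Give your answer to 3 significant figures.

32.8

Wien's law gives T ∝ 1/λ_max, so T_K/T_Q = λ_Q/λ_K = 367/732 = 0.5014.
Then L ∝ R²T⁴ gives L_K/L_Q = (22.8)² × (0.5014)⁴ = 519.8 × 0.06319 = 32.85.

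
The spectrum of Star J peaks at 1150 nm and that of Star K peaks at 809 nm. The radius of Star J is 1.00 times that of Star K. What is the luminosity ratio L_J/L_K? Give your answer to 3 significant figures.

0.245

Wien's law gives T ∝ 1/λ_max, so T_J/T_K = λ_K/λ_J = 809/1150 = 0.7035.
Then L ∝ R²T⁴ gives L_J/L_K = (1.00)² × (0.7035)⁴ = 1.000 × 0.2449 = 0.2449.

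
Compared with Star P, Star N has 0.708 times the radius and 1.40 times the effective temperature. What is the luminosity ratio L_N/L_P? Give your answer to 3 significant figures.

1.93

From the Stefan–Boltzmann law, L ∝ R²T⁴, so
L_N/L_P = (R_N/R_P)² (T_N/T_P)⁴ = (0.708)² × (1.40)⁴ = 0.5013 × 3.842 = 1.926.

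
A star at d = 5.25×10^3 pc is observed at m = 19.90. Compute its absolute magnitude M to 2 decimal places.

6.30

M = m − 5 log₁₀(d/10 pc) = 19.90 − 5 log₁₀(5.25×10^3/10)
  = 19.90 − 5 × 2.720 = 19.90 − 13.60 = 6.30.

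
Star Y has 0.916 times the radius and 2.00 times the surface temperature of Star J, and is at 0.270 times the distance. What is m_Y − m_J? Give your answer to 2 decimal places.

L_Y/L_J = (0.916)²(2.00)⁴ = 13.42.
F_Y/F_J = (L_Y/L_J)/(d_Y/d_J)² = 13.42/0.07290 = 184.2.
m_Y − m_J = −2.5 log₁₀(184.2) = -5.66.

-5.66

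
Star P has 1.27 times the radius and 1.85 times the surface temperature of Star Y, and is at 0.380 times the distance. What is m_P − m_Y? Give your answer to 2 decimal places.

-5.29

L_P/L_Y = (1.27)²(1.85)⁴ = 18.89.
F_P/F_Y = (L_P/L_Y)/(d_P/d_Y)² = 18.89/0.1444 = 130.8.
m_P − m_Y = −2.5 log₁₀(130.8) = -5.29.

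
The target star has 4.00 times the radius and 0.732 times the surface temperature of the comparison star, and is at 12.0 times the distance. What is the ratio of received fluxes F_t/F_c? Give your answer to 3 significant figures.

L_t/L_c = (R_t/R_c)²(T_t/T_c)⁴ = (4.00)² × (0.732)⁴ = 4.594.
F_t/F_c = (L_t/L_c)/(d_t/d_c)² = 4.594 / (12.0)² = 0.03190.

0.0319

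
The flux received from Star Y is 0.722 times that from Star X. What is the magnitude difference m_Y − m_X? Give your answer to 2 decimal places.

m_Y − m_X = −2.5 log₁₀(F_Y/F_X) = −2.5 log₁₀(0.722) = −2.5 × (-0.141) = 0.354.

0.35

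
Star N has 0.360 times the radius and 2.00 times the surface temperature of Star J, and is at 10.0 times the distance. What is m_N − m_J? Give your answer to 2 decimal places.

L_N/L_J = (0.360)²(2.00)⁴ = 2.074.
F_N/F_J = (L_N/L_J)/(d_N/d_J)² = 2.074/100.0 = 0.02074.
m_N − m_J = −2.5 log₁₀(0.02074) = 4.21.

4.21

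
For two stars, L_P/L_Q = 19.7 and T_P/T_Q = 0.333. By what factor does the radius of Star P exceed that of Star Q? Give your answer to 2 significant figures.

L ∝ R²T⁴ gives R ∝ √L / T², so
R_P/R_Q = √(19.7) / (0.333)² = 4.438 / 0.1109 = 40.03.

40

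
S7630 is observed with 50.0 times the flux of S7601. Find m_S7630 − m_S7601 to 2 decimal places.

m_S7630 − m_S7601 = −2.5 log₁₀(F_S7630/F_S7601) = −2.5 log₁₀(50.0) = −2.5 × (1.699) = -4.247.

-4.25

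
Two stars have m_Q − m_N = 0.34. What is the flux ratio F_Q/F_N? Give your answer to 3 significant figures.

0.731

F_Q/F_N = 10^(−(m_Q − m_N)/2.5) = 10^(-0.34/2.5) = 10^-0.136 = 0.7311.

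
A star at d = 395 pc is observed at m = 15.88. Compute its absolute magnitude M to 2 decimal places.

7.90

M = m − 5 log₁₀(d/10 pc) = 15.88 − 5 log₁₀(395/10)
  = 15.88 − 5 × 1.597 = 15.88 − 7.98 = 7.90.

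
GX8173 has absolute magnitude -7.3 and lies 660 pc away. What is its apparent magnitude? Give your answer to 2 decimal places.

m = M + 5 log₁₀(d/10 pc) = -7.3 + 5 log₁₀(660/10)
  = -7.3 + 5 × 1.820 = -7.3 + 9.10 = 1.80.

1.80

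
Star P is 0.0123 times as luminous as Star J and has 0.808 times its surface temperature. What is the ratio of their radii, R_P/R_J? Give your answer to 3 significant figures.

0.170

L ∝ R²T⁴ gives R ∝ √L / T², so
R_P/R_J = √(0.0123) / (0.808)² = 0.1109 / 0.6529 = 0.1699.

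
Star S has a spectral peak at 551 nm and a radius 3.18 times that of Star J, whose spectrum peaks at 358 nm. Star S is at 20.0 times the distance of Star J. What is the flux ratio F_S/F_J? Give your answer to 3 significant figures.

Wien's law: T_S/T_J = λ_J/λ_S = 358/551 = 0.6497.
L_S/L_J = (R_S/R_J)²(T_S/T_J)⁴ = (3.18)²(0.6497)⁴ = 1.802.
F_S/F_J = (L_S/L_J)/(d_S/d_J)² = 1.802/(20.0)² = 0.004505.

0.00451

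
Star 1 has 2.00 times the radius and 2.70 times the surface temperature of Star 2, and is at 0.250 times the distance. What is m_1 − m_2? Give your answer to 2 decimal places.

L_1/L_2 = (2.00)²(2.70)⁴ = 212.6.
F_1/F_2 = (L_1/L_2)/(d_1/d_2)² = 212.6/0.06250 = 3401.
m_1 − m_2 = −2.5 log₁₀(3401) = -8.83.

-8.83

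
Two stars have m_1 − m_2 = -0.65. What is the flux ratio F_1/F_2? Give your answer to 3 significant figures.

F_1/F_2 = 10^(−(m_1 − m_2)/2.5) = 10^(0.65/2.5) = 10^0.260 = 1.820.

1.82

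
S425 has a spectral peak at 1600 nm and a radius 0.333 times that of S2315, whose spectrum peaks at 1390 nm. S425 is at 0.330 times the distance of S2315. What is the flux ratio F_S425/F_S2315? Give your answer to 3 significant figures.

Wien's law: T_S425/T_S2315 = λ_S2315/λ_S425 = 1390/1600 = 0.8688.
L_S425/L_S2315 = (R_S425/R_S2315)²(T_S425/T_S2315)⁴ = (0.333)²(0.8688)⁴ = 0.06316.
F_S425/F_S2315 = (L_S425/L_S2315)/(d_S425/d_S2315)² = 0.06316/(0.330)² = 0.5800.

0.580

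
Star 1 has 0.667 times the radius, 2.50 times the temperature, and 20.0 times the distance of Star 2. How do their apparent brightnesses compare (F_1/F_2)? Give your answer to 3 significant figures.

L_1/L_2 = (R_1/R_2)²(T_1/T_2)⁴ = (0.667)² × (2.50)⁴ = 17.38.
F_1/F_2 = (L_1/L_2)/(d_1/d_2)² = 17.38 / (20.0)² = 0.04345.

0.0434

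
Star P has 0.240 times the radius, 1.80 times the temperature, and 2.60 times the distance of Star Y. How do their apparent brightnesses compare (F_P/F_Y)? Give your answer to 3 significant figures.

0.0894

L_P/L_Y = (R_P/R_Y)²(T_P/T_Y)⁴ = (0.240)² × (1.80)⁴ = 0.6047.
F_P/F_Y = (L_P/L_Y)/(d_P/d_Y)² = 0.6047 / (2.60)² = 0.08945.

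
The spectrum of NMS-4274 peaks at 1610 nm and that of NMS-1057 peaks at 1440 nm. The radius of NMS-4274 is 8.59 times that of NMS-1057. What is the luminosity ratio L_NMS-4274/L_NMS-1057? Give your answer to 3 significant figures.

Wien's law gives T ∝ 1/λ_max, so T_NMS-4274/T_NMS-1057 = λ_NMS-1057/λ_NMS-4274 = 1440/1610 = 0.8944.
Then L ∝ R²T⁴ gives L_NMS-4274/L_NMS-1057 = (8.59)² × (0.8944)⁴ = 73.79 × 0.6400 = 47.22.

47.2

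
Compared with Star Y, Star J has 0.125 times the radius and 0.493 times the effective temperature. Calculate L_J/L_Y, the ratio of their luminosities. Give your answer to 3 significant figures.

From the Stefan–Boltzmann law, L ∝ R²T⁴, so
L_J/L_Y = (R_J/R_Y)² (T_J/T_Y)⁴ = (0.125)² × (0.493)⁴ = 0.01562 × 0.05907 = 9.230×10^-4.

9.23×10^-4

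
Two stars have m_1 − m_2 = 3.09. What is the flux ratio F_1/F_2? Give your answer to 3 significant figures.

0.0581

F_1/F_2 = 10^(−(m_1 − m_2)/2.5) = 10^(-3.09/2.5) = 10^-1.236 = 0.05808.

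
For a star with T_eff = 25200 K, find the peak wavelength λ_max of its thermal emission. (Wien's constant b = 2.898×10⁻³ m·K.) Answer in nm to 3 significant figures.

115 nm

λ_max = b/T = 2.898×10⁻³ / 25200 = 1.15×10^-7 m = 115.0 nm.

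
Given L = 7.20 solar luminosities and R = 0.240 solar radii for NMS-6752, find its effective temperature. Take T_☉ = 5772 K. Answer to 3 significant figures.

T/T_☉ = (L/L_☉)^(1/4) / (R/R_☉)^(1/2)
T = 5772 × (7.20)^(1/4) / √(0.240) = 5772 × 1.638 / 0.4899 = 1.930×10^4 K.

1.93×10^4 K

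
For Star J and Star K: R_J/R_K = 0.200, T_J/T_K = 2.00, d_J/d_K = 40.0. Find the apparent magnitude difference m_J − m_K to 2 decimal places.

8.49

L_J/L_K = (0.200)²(2.00)⁴ = 0.6400.
F_J/F_K = (L_J/L_K)/(d_J/d_K)² = 0.6400/1600 = 4.000×10^-4.
m_J − m_K = −2.5 log₁₀(4.000×10^-4) = 8.49.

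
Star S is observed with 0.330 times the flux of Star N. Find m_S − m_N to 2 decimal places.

1.20

m_S − m_N = −2.5 log₁₀(F_S/F_N) = −2.5 log₁₀(0.330) = −2.5 × (-0.481) = 1.204.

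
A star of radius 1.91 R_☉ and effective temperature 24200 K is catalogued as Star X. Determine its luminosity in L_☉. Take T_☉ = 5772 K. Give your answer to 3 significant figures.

1.13×10^3 L_☉

L/L_☉ = (R/R_☉)² (T/T_☉)⁴ = (1.91)² × (24200/5772)⁴
       = 3.648 × (4.193)⁴ = 3.648 × 309.0 = 1127.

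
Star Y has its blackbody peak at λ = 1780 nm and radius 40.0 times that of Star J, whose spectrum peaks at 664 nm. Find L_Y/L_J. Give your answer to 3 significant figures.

31.0

Wien's law gives T ∝ 1/λ_max, so T_Y/T_J = λ_J/λ_Y = 664/1780 = 0.3730.
Then L ∝ R²T⁴ gives L_Y/L_J = (40.0)² × (0.3730)⁴ = 1600 × 0.01936 = 30.98.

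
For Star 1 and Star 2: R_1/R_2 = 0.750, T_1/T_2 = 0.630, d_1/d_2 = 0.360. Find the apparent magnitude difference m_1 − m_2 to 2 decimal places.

L_1/L_2 = (0.750)²(0.630)⁴ = 0.08861.
F_1/F_2 = (L_1/L_2)/(d_1/d_2)² = 0.08861/0.1296 = 0.6837.
m_1 − m_2 = −2.5 log₁₀(0.6837) = 0.41.

0.41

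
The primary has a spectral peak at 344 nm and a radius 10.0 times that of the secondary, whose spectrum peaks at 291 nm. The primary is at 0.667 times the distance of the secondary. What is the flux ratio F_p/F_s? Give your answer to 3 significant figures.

Wien's law: T_p/T_s = λ_s/λ_p = 291/344 = 0.8459.
L_p/L_s = (R_p/R_s)²(T_p/T_s)⁴ = (10.0)²(0.8459)⁴ = 51.21.
F_p/F_s = (L_p/L_s)/(d_p/d_s)² = 51.21/(0.667)² = 115.1.

115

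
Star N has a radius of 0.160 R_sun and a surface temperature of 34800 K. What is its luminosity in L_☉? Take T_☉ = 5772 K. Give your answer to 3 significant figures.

33.8 L_☉

L/L_☉ = (R/R_☉)² (T/T_☉)⁴ = (0.160)² × (34800/5772)⁴
       = 0.02560 × (6.029)⁴ = 0.02560 × 1321 = 33.83.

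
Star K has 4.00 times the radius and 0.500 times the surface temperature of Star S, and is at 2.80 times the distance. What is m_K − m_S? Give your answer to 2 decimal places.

L_K/L_S = (4.00)²(0.500)⁴ = 1.000.
F_K/F_S = (L_K/L_S)/(d_K/d_S)² = 1.000/7.840 = 0.1276.
m_K − m_S = −2.5 log₁₀(0.1276) = 2.24.

2.24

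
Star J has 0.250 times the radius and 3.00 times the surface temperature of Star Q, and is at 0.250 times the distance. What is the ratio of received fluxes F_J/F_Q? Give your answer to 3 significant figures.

81.0

L_J/L_Q = (R_J/R_Q)²(T_J/T_Q)⁴ = (0.250)² × (3.00)⁴ = 5.062.
F_J/F_Q = (L_J/L_Q)/(d_J/d_Q)² = 5.062 / (0.250)² = 81.00.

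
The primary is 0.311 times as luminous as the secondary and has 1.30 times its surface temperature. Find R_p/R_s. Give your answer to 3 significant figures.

0.330

L ∝ R²T⁴ gives R ∝ √L / T², so
R_p/R_s = √(0.311) / (1.30)² = 0.5577 / 1.690 = 0.3300.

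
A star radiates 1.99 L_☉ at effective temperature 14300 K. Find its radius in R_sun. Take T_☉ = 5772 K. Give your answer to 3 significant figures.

0.230 R_sun

R/R_☉ = √(L/L_☉) / (T/T_☉)² = √(1.99) / (2.477)²
       = 1.411 / 6.138 = 0.2298.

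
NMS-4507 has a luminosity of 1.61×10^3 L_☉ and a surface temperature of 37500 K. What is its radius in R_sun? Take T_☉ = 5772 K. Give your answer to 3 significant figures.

R/R_☉ = √(L/L_☉) / (T/T_☉)² = √(1.61×10^3) / (6.497)²
       = 40.12 / 42.21 = 0.9506.

0.951 R_sun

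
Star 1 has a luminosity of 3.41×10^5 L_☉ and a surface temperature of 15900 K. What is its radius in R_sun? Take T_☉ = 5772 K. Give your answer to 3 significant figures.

77.0 R_sun

R/R_☉ = √(L/L_☉) / (T/T_☉)² = √(3.41×10^5) / (2.755)²
       = 584.0 / 7.588 = 76.95.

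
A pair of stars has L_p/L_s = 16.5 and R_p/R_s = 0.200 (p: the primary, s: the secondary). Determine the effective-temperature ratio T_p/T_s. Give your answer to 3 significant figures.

4.51

L ∝ R²T⁴ gives T ∝ (L/R²)^(1/4), so
T_p/T_s = (16.5 / 0.200²)^(1/4) = (412.5)^(1/4) = 4.507.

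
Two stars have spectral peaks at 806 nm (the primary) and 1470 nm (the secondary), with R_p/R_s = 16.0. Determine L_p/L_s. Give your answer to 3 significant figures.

Wien's law gives T ∝ 1/λ_max, so T_p/T_s = λ_s/λ_p = 1470/806 = 1.824.
Then L ∝ R²T⁴ gives L_p/L_s = (16.0)² × (1.824)⁴ = 256.0 × 11.06 = 2832.

2.83×10^3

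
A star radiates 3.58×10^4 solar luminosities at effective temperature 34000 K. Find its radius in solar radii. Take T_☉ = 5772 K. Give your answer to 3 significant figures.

R/R_☉ = √(L/L_☉) / (T/T_☉)² = √(3.58×10^4) / (5.891)²
       = 189.2 / 34.70 = 5.453.

5.45 solar radii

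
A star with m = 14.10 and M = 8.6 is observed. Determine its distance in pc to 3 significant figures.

126 pc

m − M = 5 log₁₀(d/10 pc)
14.10 − (8.6) = 5.50 = 5 log₁₀(d/10)
d = 10 × 10^(5.50/5) = 10 × 10^1.100 = 125.9 pc.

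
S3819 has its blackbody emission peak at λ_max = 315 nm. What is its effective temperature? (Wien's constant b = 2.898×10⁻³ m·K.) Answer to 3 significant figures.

T = b/λ_max = 2.898×10⁻³ / (315×10⁻⁹) = 9200 K.

9.20×10^3 K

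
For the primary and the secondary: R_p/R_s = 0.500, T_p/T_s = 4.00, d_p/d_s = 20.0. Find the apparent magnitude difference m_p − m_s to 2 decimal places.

1.99

L_p/L_s = (0.500)²(4.00)⁴ = 64.00.
F_p/F_s = (L_p/L_s)/(d_p/d_s)² = 64.00/400.0 = 0.1600.
m_p − m_s = −2.5 log₁₀(0.1600) = 1.99.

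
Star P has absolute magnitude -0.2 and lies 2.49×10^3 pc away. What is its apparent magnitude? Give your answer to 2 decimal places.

11.78

m = M + 5 log₁₀(d/10 pc) = -0.2 + 5 log₁₀(2.49×10^3/10)
  = -0.2 + 5 × 2.396 = -0.2 + 11.98 = 11.78.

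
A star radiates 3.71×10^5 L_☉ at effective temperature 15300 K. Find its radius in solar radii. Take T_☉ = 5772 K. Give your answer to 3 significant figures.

R/R_☉ = √(L/L_☉) / (T/T_☉)² = √(3.71×10^5) / (2.651)²
       = 609.1 / 7.026 = 86.69.

86.7 solar radii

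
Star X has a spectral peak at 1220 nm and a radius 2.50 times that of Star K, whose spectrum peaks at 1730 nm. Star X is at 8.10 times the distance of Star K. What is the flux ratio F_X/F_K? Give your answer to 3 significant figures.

0.385

Wien's law: T_X/T_K = λ_K/λ_X = 1730/1220 = 1.418.
L_X/L_K = (R_X/R_K)²(T_X/T_K)⁴ = (2.50)²(1.418)⁴ = 25.27.
F_X/F_K = (L_X/L_K)/(d_X/d_K)² = 25.27/(8.10)² = 0.3852.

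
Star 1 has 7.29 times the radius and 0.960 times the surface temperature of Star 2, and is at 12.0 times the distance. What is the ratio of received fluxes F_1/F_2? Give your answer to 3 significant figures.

L_1/L_2 = (R_1/R_2)²(T_1/T_2)⁴ = (7.29)² × (0.960)⁴ = 45.14.
F_1/F_2 = (L_1/L_2)/(d_1/d_2)² = 45.14 / (12.0)² = 0.3135.

0.313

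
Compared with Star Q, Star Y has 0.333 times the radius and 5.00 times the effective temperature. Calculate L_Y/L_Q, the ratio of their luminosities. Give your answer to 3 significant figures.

69.3

From the Stefan–Boltzmann law, L ∝ R²T⁴, so
L_Y/L_Q = (R_Y/R_Q)² (T_Y/T_Q)⁴ = (0.333)² × (5.00)⁴ = 0.1109 × 625.0 = 69.31.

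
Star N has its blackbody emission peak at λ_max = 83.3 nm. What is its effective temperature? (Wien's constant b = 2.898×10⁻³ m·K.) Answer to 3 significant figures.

T = b/λ_max = 2.898×10⁻³ / (83.3×10⁻⁹) = 3.479×10^4 K.

3.48×10^4 K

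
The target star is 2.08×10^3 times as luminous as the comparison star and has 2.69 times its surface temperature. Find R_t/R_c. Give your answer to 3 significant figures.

L ∝ R²T⁴ gives R ∝ √L / T², so
R_t/R_c = √(2.08×10^3) / (2.69)² = 45.61 / 7.236 = 6.303.

6.30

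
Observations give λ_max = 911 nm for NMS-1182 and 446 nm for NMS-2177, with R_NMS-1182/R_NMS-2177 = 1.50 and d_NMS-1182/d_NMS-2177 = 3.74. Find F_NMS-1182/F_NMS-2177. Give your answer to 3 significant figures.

Wien's law: T_NMS-1182/T_NMS-2177 = λ_NMS-2177/λ_NMS-1182 = 446/911 = 0.4896.
L_NMS-1182/L_NMS-2177 = (R_NMS-1182/R_NMS-2177)²(T_NMS-1182/T_NMS-2177)⁴ = (1.50)²(0.4896)⁴ = 0.1293.
F_NMS-1182/F_NMS-2177 = (L_NMS-1182/L_NMS-2177)/(d_NMS-1182/d_NMS-2177)² = 0.1293/(3.74)² = 0.009241.

0.00924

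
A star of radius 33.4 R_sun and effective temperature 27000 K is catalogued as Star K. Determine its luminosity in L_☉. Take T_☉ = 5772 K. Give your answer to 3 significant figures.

5.34×10^5 L_☉

L/L_☉ = (R/R_☉)² (T/T_☉)⁴ = (33.4)² × (27000/5772)⁴
       = 1116 × (4.678)⁴ = 1116 × 478.8 = 5.341×10^5.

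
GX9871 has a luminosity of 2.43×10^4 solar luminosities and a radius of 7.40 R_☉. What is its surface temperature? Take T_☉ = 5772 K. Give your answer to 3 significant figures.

T/T_☉ = (L/L_☉)^(1/4) / (R/R_☉)^(1/2)
T = 5772 × (2.43×10^4)^(1/4) / √(7.40) = 5772 × 12.49 / 2.720 = 2.649×10^4 K.

2.65×10^4 K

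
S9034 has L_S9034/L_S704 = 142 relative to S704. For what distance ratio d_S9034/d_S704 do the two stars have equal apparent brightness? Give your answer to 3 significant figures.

Equal flux requires L_S9034/d_S9034² = L_S704/d_S704², so d_S9034/d_S704 = √(L_S9034/L_S704)
= √(142) = 11.92.

11.9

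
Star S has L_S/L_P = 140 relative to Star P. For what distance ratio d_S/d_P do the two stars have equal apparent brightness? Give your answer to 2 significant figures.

12

Equal flux requires L_S/d_S² = L_P/d_P², so d_S/d_P = √(L_S/L_P)
= √(140) = 11.83.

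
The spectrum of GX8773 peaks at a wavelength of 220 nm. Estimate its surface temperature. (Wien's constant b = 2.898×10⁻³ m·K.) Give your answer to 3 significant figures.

T = b/λ_max = 2.898×10⁻³ / (220×10⁻⁹) = 1.317×10^4 K.

1.32×10^4 K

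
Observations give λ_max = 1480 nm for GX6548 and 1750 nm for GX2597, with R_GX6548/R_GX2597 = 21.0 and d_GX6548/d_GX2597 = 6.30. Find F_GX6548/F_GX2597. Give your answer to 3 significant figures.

21.7

Wien's law: T_GX6548/T_GX2597 = λ_GX2597/λ_GX6548 = 1750/1480 = 1.182.
L_GX6548/L_GX2597 = (R_GX6548/R_GX2597)²(T_GX6548/T_GX2597)⁴ = (21.0)²(1.182)⁴ = 862.1.
F_GX6548/F_GX2597 = (L_GX6548/L_GX2597)/(d_GX6548/d_GX2597)² = 862.1/(6.30)² = 21.72.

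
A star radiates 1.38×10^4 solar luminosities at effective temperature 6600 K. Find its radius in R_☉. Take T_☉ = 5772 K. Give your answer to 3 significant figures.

R/R_☉ = √(L/L_☉) / (T/T_☉)² = √(1.38×10^4) / (1.143)²
       = 117.5 / 1.307 = 89.85.

89.8 R_☉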